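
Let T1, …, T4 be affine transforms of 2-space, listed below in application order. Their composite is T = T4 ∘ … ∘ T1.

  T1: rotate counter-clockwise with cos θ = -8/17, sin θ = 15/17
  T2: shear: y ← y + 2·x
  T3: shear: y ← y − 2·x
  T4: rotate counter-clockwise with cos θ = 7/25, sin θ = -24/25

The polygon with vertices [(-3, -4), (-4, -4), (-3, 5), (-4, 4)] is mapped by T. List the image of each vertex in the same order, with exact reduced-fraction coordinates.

image vertices: (276/425, -2107/425), (-28/425, -2404/425), (-141/25, 37/25), (-2404/425, 28/425)

T1 rotate counter-clockwise with cos θ = -8/17, sin θ = 15/17: (-3, -4) → (84/17, -13/17); (-4, -4) → (92/17, -28/17); (-3, 5) → (-3, -5); (-4, 4) → (-28/17, -92/17)
T2 shear: y ← y + 2·x: (84/17, -13/17) → (84/17, 155/17); (92/17, -28/17) → (92/17, 156/17); (-3, -5) → (-3, -11); (-28/17, -92/17) → (-28/17, -148/17)
T3 shear: y ← y − 2·x: (84/17, 155/17) → (84/17, -13/17); (92/17, 156/17) → (92/17, -28/17); (-3, -11) → (-3, -5); (-28/17, -148/17) → (-28/17, -92/17)
T4 rotate counter-clockwise with cos θ = 7/25, sin θ = -24/25: (84/17, -13/17) → (276/425, -2107/425); (92/17, -28/17) → (-28/425, -2404/425); (-3, -5) → (-141/25, 37/25); (-28/17, -92/17) → (-2404/425, 28/425)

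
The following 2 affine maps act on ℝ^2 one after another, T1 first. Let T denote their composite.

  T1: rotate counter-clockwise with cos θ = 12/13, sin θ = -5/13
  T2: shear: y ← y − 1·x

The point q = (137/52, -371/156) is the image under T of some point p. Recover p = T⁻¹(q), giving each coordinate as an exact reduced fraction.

p = (7/3, 5/4)

T1 = [12/13 5/13 0; -5/13 12/13 0; 0 0 1]
T2·T1 = [12/13 5/13 0; -17/13 7/13 0; 0 0 1]
det M = 1; M⁻¹ = [7/13 -5/13 0; 17/13 12/13 0; 0 0 1]
M⁻¹ · (137/52, -371/156)ᵀ = (7/3, 5/4)ᵀ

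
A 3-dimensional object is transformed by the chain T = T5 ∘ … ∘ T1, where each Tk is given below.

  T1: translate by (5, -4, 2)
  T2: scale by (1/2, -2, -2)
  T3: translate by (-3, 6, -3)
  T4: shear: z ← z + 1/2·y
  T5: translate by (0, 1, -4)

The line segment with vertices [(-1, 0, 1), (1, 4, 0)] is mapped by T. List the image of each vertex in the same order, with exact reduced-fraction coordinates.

image vertices: (-1, 15, -6), (0, 7, -8)

T1 translate by (5, -4, 2): (-1, 0, 1) → (4, -4, 3); (1, 4, 0) → (6, 0, 2)
T2 scale by (1/2, -2, -2): (4, -4, 3) → (2, 8, -6); (6, 0, 2) → (3, 0, -4)
T3 translate by (-3, 6, -3): (2, 8, -6) → (-1, 14, -9); (3, 0, -4) → (0, 6, -7)
T4 shear: z ← z + 1/2·y: (-1, 14, -9) → (-1, 14, -2); (0, 6, -7) → (0, 6, -4)
T5 translate by (0, 1, -4): (-1, 14, -2) → (-1, 15, -6); (0, 6, -4) → (0, 7, -8)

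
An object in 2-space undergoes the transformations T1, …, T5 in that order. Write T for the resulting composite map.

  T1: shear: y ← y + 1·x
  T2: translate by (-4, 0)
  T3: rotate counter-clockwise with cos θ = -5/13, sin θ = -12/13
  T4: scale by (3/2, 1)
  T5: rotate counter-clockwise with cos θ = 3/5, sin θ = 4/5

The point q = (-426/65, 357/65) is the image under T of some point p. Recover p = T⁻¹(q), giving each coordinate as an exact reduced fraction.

p = (-4, 1)

T1 = [1 0 0; 1 1 0; 0 0 1]
T2·T1 = [1 0 -4; 1 1 0; 0 0 1]
T3·…·T1 = [7/13 12/13 20/13; -17/13 -5/13 48/13; 0 0 1]
T4·…·T1 = [21/26 18/13 30/13; -17/13 -5/13 48/13; 0 0 1]
T5·…·T1 = [199/130 74/65 -102/65; -9/65 57/65 264/65; 0 0 1]
det M = 3/2; M⁻¹ = [38/65 -148/195 4; 6/65 199/195 -4; 0 0 1]
M⁻¹ · (-426/65, 357/65)ᵀ = (-4, 1)ᵀ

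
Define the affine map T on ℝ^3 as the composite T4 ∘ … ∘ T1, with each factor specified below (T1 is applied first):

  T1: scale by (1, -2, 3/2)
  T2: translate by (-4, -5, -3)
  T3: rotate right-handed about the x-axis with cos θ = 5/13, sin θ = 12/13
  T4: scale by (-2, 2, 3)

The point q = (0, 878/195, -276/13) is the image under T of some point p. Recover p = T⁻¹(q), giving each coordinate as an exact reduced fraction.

p = (4, 1/3, -6/5)

T1 = [1 0 0 0; 0 -2 0 0; 0 0 3/2 0; 0 0 0 1]
T2·T1 = [1 0 0 -4; 0 -2 0 -5; 0 0 3/2 -3; 0 0 0 1]
T3·…·T1 = [1 0 0 -4; 0 -10/13 -18/13 11/13; 0 -24/13 15/26 -75/13; 0 0 0 1]
T4·…·T1 = [-2 0 0 8; 0 -20/13 -36/13 22/13; 0 -72/13 45/26 -225/13; 0 0 0 1]
det M = 36; M⁻¹ = [-1/2 0 0 4; 0 -5/52 -2/13 -5/2; 0 -4/13 10/117 2; 0 0 0 1]
M⁻¹ · (0, 878/195, -276/13)ᵀ = (4, 1/3, -6/5)ᵀ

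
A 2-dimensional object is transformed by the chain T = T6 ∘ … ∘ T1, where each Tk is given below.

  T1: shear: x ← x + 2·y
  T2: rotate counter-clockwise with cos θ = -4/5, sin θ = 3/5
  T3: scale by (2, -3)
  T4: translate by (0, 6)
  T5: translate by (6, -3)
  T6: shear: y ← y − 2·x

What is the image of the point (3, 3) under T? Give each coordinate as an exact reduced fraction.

T1 shear: x ← x + 2·y: (3, 3) → (9, 3)
T2 rotate counter-clockwise with cos θ = -4/5, sin θ = 3/5: (9, 3) → (-9, 3)
T3 scale by (2, -3): (-9, 3) → (-18, -9)
T4 translate by (0, 6): (-18, -9) → (-18, -3)
T5 translate by (6, -3): (-18, -3) → (-12, -6)
T6 shear: y ← y − 2·x: (-12, -6) → (-12, 18)

T(p) = (-12, 18)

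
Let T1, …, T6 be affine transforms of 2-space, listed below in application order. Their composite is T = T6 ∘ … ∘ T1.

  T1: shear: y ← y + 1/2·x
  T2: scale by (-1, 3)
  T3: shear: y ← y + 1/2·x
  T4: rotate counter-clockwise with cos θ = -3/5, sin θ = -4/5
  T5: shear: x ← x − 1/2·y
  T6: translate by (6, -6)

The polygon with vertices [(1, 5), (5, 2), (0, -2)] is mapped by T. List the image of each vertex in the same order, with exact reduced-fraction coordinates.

T1 shear: y ← y + 1/2·x: (1, 5) → (1, 11/2); (5, 2) → (5, 9/2); (0, -2) → (0, -2)
T2 scale by (-1, 3): (1, 11/2) → (-1, 33/2); (5, 9/2) → (-5, 27/2); (0, -2) → (0, -6)
T3 shear: y ← y + 1/2·x: (-1, 33/2) → (-1, 16); (-5, 27/2) → (-5, 11); (0, -6) → (0, -6)
T4 rotate counter-clockwise with cos θ = -3/5, sin θ = -4/5: (-1, 16) → (67/5, -44/5); (-5, 11) → (59/5, -13/5); (0, -6) → (-24/5, 18/5)
T5 shear: x ← x − 1/2·y: (67/5, -44/5) → (89/5, -44/5); (59/5, -13/5) → (131/10, -13/5); (-24/5, 18/5) → (-33/5, 18/5)
T6 translate by (6, -6): (89/5, -44/5) → (119/5, -74/5); (131/10, -13/5) → (191/10, -43/5); (-33/5, 18/5) → (-3/5, -12/5)

image vertices: (119/5, -74/5), (191/10, -43/5), (-3/5, -12/5)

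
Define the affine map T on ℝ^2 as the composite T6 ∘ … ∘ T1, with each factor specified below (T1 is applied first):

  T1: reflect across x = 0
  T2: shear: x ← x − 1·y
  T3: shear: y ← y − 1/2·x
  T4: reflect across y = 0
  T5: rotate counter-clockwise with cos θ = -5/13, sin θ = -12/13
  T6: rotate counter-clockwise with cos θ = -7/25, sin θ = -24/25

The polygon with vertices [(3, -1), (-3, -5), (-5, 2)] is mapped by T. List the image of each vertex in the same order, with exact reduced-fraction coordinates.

image vertices: (506/325, -408/325), (-772/65, -129/65), (-657/325, 1477/650)

T1 reflect across x = 0: (3, -1) → (-3, -1); (-3, -5) → (3, -5); (-5, 2) → (5, 2)
T2 shear: x ← x − 1·y: (-3, -1) → (-2, -1); (3, -5) → (8, -5); (5, 2) → (3, 2)
T3 shear: y ← y − 1/2·x: (-2, -1) → (-2, 0); (8, -5) → (8, -9); (3, 2) → (3, 1/2)
T4 reflect across y = 0: (-2, 0) → (-2, 0); (8, -9) → (8, 9); (3, 1/2) → (3, -1/2)
T5 rotate counter-clockwise with cos θ = -5/13, sin θ = -12/13: (-2, 0) → (10/13, 24/13); (8, 9) → (68/13, -141/13); (3, -1/2) → (-21/13, -67/26)
T6 rotate counter-clockwise with cos θ = -7/25, sin θ = -24/25: (10/13, 24/13) → (506/325, -408/325); (68/13, -141/13) → (-772/65, -129/65); (-21/13, -67/26) → (-657/325, 1477/650)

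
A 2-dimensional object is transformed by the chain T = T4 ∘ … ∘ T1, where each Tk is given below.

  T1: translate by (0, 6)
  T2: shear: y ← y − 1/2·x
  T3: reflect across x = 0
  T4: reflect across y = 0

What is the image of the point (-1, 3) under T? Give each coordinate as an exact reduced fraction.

T(p) = (1, -19/2)

T1 translate by (0, 6): (-1, 3) → (-1, 9)
T2 shear: y ← y − 1/2·x: (-1, 9) → (-1, 19/2)
T3 reflect across x = 0: (-1, 19/2) → (1, 19/2)
T4 reflect across y = 0: (1, 19/2) → (1, -19/2)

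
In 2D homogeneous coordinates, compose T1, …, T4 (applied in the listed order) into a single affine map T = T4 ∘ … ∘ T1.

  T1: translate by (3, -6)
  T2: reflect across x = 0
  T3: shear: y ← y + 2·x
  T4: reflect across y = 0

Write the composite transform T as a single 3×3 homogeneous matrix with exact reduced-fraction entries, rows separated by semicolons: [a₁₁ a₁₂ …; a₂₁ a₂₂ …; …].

T = [-1 0 -3; 2 -1 12; 0 0 1]

T1 = [1 0 3; 0 1 -6; 0 0 1]
T2·T1 = [-1 0 -3; 0 1 -6; 0 0 1]
T3·…·T1 = [-1 0 -3; -2 1 -12; 0 0 1]
T4·…·T1 = [-1 0 -3; 2 -1 12; 0 0 1]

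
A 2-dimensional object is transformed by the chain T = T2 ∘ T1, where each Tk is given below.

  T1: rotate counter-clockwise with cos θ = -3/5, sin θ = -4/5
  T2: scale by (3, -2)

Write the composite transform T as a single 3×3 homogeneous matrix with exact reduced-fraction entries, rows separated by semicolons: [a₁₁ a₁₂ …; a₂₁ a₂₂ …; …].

T1 = [-3/5 4/5 0; -4/5 -3/5 0; 0 0 1]
T2·T1 = [-9/5 12/5 0; 8/5 6/5 0; 0 0 1]

T = [-9/5 12/5 0; 8/5 6/5 0; 0 0 1]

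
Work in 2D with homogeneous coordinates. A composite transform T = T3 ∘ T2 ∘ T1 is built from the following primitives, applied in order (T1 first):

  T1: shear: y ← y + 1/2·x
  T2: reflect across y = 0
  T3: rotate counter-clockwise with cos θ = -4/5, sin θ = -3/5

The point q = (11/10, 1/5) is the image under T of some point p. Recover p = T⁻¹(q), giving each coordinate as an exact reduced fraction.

T1 = [1 0 0; 1/2 1 0; 0 0 1]
T2·T1 = [1 0 0; -1/2 -1 0; 0 0 1]
T3·…·T1 = [-11/10 -3/5 0; -1/5 4/5 0; 0 0 1]
det M = -1; M⁻¹ = [-4/5 -3/5 0; -1/5 11/10 0; 0 0 1]
M⁻¹ · (11/10, 1/5)ᵀ = (-1, 0)ᵀ

p = (-1, 0)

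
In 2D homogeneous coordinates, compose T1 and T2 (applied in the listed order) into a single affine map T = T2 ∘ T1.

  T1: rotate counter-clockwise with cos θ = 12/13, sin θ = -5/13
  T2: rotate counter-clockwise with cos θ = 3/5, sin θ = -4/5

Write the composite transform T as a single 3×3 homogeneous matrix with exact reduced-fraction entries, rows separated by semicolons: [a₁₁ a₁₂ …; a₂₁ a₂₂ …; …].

T1 = [12/13 5/13 0; -5/13 12/13 0; 0 0 1]
T2·T1 = [16/65 63/65 0; -63/65 16/65 0; 0 0 1]

T = [16/65 63/65 0; -63/65 16/65 0; 0 0 1]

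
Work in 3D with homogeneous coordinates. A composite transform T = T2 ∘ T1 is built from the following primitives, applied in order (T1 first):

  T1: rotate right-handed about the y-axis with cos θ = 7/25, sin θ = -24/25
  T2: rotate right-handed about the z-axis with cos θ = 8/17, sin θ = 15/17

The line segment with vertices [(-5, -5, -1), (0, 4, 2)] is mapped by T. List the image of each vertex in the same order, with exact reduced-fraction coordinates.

T1 rotate right-handed about the y-axis with cos θ = 7/25, sin θ = -24/25: (-5, -5, -1) → (-11/25, -5, -127/25); (0, 4, 2) → (-48/25, 4, 14/25)
T2 rotate right-handed about the z-axis with cos θ = 8/17, sin θ = 15/17: (-11/25, -5, -127/25) → (1787/425, -233/85, -127/25); (-48/25, 4, 14/25) → (-1884/425, 16/85, 14/25)

image vertices: (1787/425, -233/85, -127/25), (-1884/425, 16/85, 14/25)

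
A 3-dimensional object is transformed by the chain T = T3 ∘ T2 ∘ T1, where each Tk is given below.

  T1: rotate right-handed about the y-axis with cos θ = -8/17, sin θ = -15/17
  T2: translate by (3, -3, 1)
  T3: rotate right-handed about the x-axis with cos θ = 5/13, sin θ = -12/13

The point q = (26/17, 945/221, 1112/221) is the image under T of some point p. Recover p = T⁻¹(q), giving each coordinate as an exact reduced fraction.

T1 = [-8/17 0 -15/17 0; 0 1 0 0; 15/17 0 -8/17 0; 0 0 0 1]
T2·T1 = [-8/17 0 -15/17 3; 0 1 0 -3; 15/17 0 -8/17 1; 0 0 0 1]
T3·…·T1 = [-8/17 0 -15/17 3; 180/221 5/13 -96/221 -3/13; 75/221 -12/13 -40/221 41/13; 0 0 0 1]
det M = 1; M⁻¹ = [-8/17 180/221 75/221 9/17; 0 5/13 -12/13 3; -15/17 -96/221 -40/221 53/17; 0 0 0 1]
M⁻¹ · (26/17, 945/221, 1112/221)ᵀ = (5, 0, -1)ᵀ

p = (5, 0, -1)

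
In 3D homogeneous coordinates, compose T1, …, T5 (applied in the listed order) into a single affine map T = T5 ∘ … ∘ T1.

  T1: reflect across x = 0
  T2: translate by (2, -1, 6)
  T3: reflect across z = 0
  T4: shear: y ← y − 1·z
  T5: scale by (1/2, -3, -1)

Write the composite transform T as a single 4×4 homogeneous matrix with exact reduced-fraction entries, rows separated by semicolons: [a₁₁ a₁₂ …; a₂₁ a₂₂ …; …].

T1 = [-1 0 0 0; 0 1 0 0; 0 0 1 0; 0 0 0 1]
T2·T1 = [-1 0 0 2; 0 1 0 -1; 0 0 1 6; 0 0 0 1]
T3·…·T1 = [-1 0 0 2; 0 1 0 -1; 0 0 -1 -6; 0 0 0 1]
T4·…·T1 = [-1 0 0 2; 0 1 1 5; 0 0 -1 -6; 0 0 0 1]
T5·…·T1 = [-1/2 0 0 1; 0 -3 -3 -15; 0 0 1 6; 0 0 0 1]

T = [-1/2 0 0 1; 0 -3 -3 -15; 0 0 1 6; 0 0 0 1]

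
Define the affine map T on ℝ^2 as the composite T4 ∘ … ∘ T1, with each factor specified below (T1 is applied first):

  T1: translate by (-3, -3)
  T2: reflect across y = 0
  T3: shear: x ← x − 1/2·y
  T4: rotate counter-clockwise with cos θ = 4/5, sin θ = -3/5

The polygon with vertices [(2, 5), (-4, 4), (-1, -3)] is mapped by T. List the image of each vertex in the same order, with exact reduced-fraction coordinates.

T1 translate by (-3, -3): (2, 5) → (-1, 2); (-4, 4) → (-7, 1); (-1, -3) → (-4, -6)
T2 reflect across y = 0: (-1, 2) → (-1, -2); (-7, 1) → (-7, -1); (-4, -6) → (-4, 6)
T3 shear: x ← x − 1/2·y: (-1, -2) → (0, -2); (-7, -1) → (-13/2, -1); (-4, 6) → (-7, 6)
T4 rotate counter-clockwise with cos θ = 4/5, sin θ = -3/5: (0, -2) → (-6/5, -8/5); (-13/2, -1) → (-29/5, 31/10); (-7, 6) → (-2, 9)

image vertices: (-6/5, -8/5), (-29/5, 31/10), (-2, 9)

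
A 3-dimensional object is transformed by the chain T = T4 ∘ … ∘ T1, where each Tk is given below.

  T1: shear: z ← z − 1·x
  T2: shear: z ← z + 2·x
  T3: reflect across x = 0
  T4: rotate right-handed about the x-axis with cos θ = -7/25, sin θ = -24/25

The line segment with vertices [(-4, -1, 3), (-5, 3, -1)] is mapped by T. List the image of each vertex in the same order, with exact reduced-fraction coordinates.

T1 shear: z ← z − 1·x: (-4, -1, 3) → (-4, -1, 7); (-5, 3, -1) → (-5, 3, 4)
T2 shear: z ← z + 2·x: (-4, -1, 7) → (-4, -1, -1); (-5, 3, 4) → (-5, 3, -6)
T3 reflect across x = 0: (-4, -1, -1) → (4, -1, -1); (-5, 3, -6) → (5, 3, -6)
T4 rotate right-handed about the x-axis with cos θ = -7/25, sin θ = -24/25: (4, -1, -1) → (4, -17/25, 31/25); (5, 3, -6) → (5, -33/5, -6/5)

image vertices: (4, -17/25, 31/25), (5, -33/5, -6/5)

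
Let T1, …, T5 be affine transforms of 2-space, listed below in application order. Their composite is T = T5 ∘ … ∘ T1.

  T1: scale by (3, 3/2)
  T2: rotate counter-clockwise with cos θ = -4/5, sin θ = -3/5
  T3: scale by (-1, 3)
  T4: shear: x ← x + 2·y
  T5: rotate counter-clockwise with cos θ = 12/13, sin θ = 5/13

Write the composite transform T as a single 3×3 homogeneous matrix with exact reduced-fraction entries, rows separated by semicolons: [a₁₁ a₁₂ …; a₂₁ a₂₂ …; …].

T = [-369/65 -396/65 0; -534/65 -837/130 0; 0 0 1]

T1 = [3 0 0; 0 3/2 0; 0 0 1]
T2·T1 = [-12/5 9/10 0; -9/5 -6/5 0; 0 0 1]
T3·…·T1 = [12/5 -9/10 0; -27/5 -18/5 0; 0 0 1]
T4·…·T1 = [-42/5 -81/10 0; -27/5 -18/5 0; 0 0 1]
T5·…·T1 = [-369/65 -396/65 0; -534/65 -837/130 0; 0 0 1]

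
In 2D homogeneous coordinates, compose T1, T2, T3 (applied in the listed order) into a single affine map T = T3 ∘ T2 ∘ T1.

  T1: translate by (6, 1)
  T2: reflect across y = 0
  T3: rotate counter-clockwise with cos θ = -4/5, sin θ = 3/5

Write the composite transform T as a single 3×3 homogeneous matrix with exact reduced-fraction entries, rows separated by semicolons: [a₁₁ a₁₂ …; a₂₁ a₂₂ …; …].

T1 = [1 0 6; 0 1 1; 0 0 1]
T2·T1 = [1 0 6; 0 -1 -1; 0 0 1]
T3·…·T1 = [-4/5 3/5 -21/5; 3/5 4/5 22/5; 0 0 1]

T = [-4/5 3/5 -21/5; 3/5 4/5 22/5; 0 0 1]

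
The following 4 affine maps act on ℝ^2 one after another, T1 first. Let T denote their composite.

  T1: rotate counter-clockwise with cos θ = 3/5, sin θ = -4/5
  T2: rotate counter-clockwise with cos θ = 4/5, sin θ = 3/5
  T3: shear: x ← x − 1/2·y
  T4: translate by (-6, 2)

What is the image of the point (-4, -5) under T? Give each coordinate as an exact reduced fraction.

T(p) = (-47/5, -42/25)

T1 rotate counter-clockwise with cos θ = 3/5, sin θ = -4/5: (-4, -5) → (-32/5, 1/5)
T2 rotate counter-clockwise with cos θ = 4/5, sin θ = 3/5: (-32/5, 1/5) → (-131/25, -92/25)
T3 shear: x ← x − 1/2·y: (-131/25, -92/25) → (-17/5, -92/25)
T4 translate by (-6, 2): (-17/5, -92/25) → (-47/5, -42/25)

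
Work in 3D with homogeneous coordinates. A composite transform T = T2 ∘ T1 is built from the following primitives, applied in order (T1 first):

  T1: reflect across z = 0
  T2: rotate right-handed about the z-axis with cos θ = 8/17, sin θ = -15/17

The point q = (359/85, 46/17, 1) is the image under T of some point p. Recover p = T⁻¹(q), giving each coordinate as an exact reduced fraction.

p = (-2/5, 5, -1)

T1 = [1 0 0 0; 0 1 0 0; 0 0 -1 0; 0 0 0 1]
T2·T1 = [8/17 15/17 0 0; -15/17 8/17 0 0; 0 0 -1 0; 0 0 0 1]
det M = -1; M⁻¹ = [8/17 -15/17 0 0; 15/17 8/17 0 0; 0 0 -1 0; 0 0 0 1]
M⁻¹ · (359/85, 46/17, 1)ᵀ = (-2/5, 5, -1)ᵀ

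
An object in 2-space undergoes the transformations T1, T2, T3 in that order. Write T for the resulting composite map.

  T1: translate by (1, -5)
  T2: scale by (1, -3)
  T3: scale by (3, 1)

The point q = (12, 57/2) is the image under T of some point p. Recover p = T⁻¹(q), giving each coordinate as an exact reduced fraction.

T1 = [1 0 1; 0 1 -5; 0 0 1]
T2·T1 = [1 0 1; 0 -3 15; 0 0 1]
T3·…·T1 = [3 0 3; 0 -3 15; 0 0 1]
det M = -9; M⁻¹ = [1/3 0 -1; 0 -1/3 5; 0 0 1]
M⁻¹ · (12, 57/2)ᵀ = (3, -9/2)ᵀ

p = (3, -9/2)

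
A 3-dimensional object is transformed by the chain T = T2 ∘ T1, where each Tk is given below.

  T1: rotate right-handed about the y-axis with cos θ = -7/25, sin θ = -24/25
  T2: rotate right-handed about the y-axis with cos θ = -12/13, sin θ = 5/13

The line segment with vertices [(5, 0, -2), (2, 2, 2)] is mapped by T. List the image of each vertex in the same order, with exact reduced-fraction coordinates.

T1 rotate right-handed about the y-axis with cos θ = -7/25, sin θ = -24/25: (5, 0, -2) → (13/25, 0, 134/25); (2, 2, 2) → (-62/25, 2, 34/25)
T2 rotate right-handed about the y-axis with cos θ = -12/13, sin θ = 5/13: (13/25, 0, 134/25) → (514/325, 0, -1673/325); (-62/25, 2, 34/25) → (914/325, 2, -98/325)

image vertices: (514/325, 0, -1673/325), (914/325, 2, -98/325)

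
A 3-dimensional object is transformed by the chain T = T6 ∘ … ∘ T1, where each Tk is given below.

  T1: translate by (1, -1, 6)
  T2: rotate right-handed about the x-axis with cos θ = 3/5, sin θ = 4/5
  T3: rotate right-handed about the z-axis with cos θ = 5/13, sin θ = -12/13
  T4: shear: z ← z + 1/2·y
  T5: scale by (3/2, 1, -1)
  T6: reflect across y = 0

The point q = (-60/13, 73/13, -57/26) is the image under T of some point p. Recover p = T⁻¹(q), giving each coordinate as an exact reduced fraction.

p = (3, 2, 1)

T1 = [1 0 0 1; 0 1 0 -1; 0 0 1 6; 0 0 0 1]
T2·T1 = [1 0 0 1; 0 3/5 -4/5 -27/5; 0 4/5 3/5 14/5; 0 0 0 1]
T3·…·T1 = [5/13 36/65 -48/65 -23/5; -12/13 3/13 -4/13 -3; 0 4/5 3/5 14/5; 0 0 0 1]
T4·…·T1 = [5/13 36/65 -48/65 -23/5; -12/13 3/13 -4/13 -3; -6/13 119/130 29/65 13/10; 0 0 0 1]
T5·…·T1 = [15/26 54/65 -72/65 -69/10; -12/13 3/13 -4/13 -3; 6/13 -119/130 -29/65 -13/10; 0 0 0 1]
T6·…·T1 = [15/26 54/65 -72/65 -69/10; 12/13 -3/13 4/13 3; 6/13 -119/130 -29/65 -13/10; 0 0 0 1]
det M = 3/2; M⁻¹ = [10/39 12/13 0 -1; 24/65 11/65 -4/5 1; -32/65 79/130 -3/5 -6; 0 0 0 1]
M⁻¹ · (-60/13, 73/13, -57/26)ᵀ = (3, 2, 1)ᵀ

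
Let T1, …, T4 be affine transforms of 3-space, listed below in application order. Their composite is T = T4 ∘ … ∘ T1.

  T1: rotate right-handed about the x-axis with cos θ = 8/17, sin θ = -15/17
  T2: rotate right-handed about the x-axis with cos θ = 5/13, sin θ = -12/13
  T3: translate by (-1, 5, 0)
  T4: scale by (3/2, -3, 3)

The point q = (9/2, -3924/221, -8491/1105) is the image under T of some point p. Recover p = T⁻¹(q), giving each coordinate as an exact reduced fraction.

T1 = [1 0 0 0; 0 8/17 15/17 0; 0 -15/17 8/17 0; 0 0 0 1]
T2·T1 = [1 0 0 0; 0 -140/221 171/221 0; 0 -171/221 -140/221 0; 0 0 0 1]
T3·…·T1 = [1 0 0 -1; 0 -140/221 171/221 5; 0 -171/221 -140/221 0; 0 0 0 1]
T4·…·T1 = [3/2 0 0 -3/2; 0 420/221 -513/221 -15; 0 -513/221 -420/221 0; 0 0 0 1]
det M = -27/2; M⁻¹ = [2/3 0 0 1; 0 140/663 -57/221 700/221; 0 -57/221 -140/663 -855/221; 0 0 0 1]
M⁻¹ · (9/2, -3924/221, -8491/1105)ᵀ = (4, 7/5, 7/3)ᵀ

p = (4, 7/5, 7/3)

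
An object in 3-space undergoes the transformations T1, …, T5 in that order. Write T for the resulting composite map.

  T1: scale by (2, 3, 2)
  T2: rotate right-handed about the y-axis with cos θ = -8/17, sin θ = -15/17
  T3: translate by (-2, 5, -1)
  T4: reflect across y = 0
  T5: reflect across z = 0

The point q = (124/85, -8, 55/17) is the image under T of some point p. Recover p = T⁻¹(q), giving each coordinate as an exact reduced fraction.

p = (-9/5, 1, -1)

T1 = [2 0 0 0; 0 3 0 0; 0 0 2 0; 0 0 0 1]
T2·T1 = [-16/17 0 -30/17 0; 0 3 0 0; 30/17 0 -16/17 0; 0 0 0 1]
T3·…·T1 = [-16/17 0 -30/17 -2; 0 3 0 5; 30/17 0 -16/17 -1; 0 0 0 1]
T4·…·T1 = [-16/17 0 -30/17 -2; 0 -3 0 -5; 30/17 0 -16/17 -1; 0 0 0 1]
T5·…·T1 = [-16/17 0 -30/17 -2; 0 -3 0 -5; -30/17 0 16/17 1; 0 0 0 1]
det M = 12; M⁻¹ = [-4/17 0 -15/34 -1/34; 0 -1/3 0 -5/3; -15/34 0 4/17 -19/17; 0 0 0 1]
M⁻¹ · (124/85, -8, 55/17)ᵀ = (-9/5, 1, -1)ᵀ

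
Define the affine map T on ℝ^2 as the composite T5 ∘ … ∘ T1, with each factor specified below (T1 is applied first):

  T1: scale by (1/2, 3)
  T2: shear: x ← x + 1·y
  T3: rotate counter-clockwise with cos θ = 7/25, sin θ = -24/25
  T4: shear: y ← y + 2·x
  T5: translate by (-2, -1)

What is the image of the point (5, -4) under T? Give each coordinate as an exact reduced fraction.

T1 scale by (1/2, 3): (5, -4) → (5/2, -12)
T2 shear: x ← x + 1·y: (5/2, -12) → (-19/2, -12)
T3 rotate counter-clockwise with cos θ = 7/25, sin θ = -24/25: (-19/2, -12) → (-709/50, 144/25)
T4 shear: y ← y + 2·x: (-709/50, 144/25) → (-709/50, -113/5)
T5 translate by (-2, -1): (-709/50, -113/5) → (-809/50, -118/5)

T(p) = (-809/50, -118/5)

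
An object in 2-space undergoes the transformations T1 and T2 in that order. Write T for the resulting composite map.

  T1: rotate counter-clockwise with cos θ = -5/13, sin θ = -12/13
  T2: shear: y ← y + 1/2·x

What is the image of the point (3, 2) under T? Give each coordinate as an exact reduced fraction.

T1 rotate counter-clockwise with cos θ = -5/13, sin θ = -12/13: (3, 2) → (9/13, -46/13)
T2 shear: y ← y + 1/2·x: (9/13, -46/13) → (9/13, -83/26)

T(p) = (9/13, -83/26)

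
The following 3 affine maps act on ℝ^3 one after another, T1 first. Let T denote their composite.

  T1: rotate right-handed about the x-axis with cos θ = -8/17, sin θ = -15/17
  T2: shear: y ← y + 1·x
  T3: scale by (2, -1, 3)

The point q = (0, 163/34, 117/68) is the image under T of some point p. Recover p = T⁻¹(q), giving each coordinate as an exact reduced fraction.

p = (0, 7/4, -9/2)

T1 = [1 0 0 0; 0 -8/17 15/17 0; 0 -15/17 -8/17 0; 0 0 0 1]
T2·T1 = [1 0 0 0; 1 -8/17 15/17 0; 0 -15/17 -8/17 0; 0 0 0 1]
T3·…·T1 = [2 0 0 0; -1 8/17 -15/17 0; 0 -45/17 -24/17 0; 0 0 0 1]
det M = -6; M⁻¹ = [1/2 0 0 0; 4/17 8/17 -5/17 0; -15/34 -15/17 -8/51 0; 0 0 0 1]
M⁻¹ · (0, 163/34, 117/68)ᵀ = (0, 7/4, -9/2)ᵀ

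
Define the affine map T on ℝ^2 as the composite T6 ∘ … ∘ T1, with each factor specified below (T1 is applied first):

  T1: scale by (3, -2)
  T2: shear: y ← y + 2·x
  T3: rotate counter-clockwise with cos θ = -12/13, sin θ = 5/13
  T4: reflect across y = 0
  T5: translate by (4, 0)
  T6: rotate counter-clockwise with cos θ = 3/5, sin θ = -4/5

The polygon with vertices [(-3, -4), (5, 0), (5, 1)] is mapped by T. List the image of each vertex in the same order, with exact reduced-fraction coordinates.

image vertices: (66/13, -213/13), (306/65, 1967/65), (48/13, 371/13)

T1 scale by (3, -2): (-3, -4) → (-9, 8); (5, 0) → (15, 0); (5, 1) → (15, -2)
T2 shear: y ← y + 2·x: (-9, 8) → (-9, -10); (15, 0) → (15, 30); (15, -2) → (15, 28)
T3 rotate counter-clockwise with cos θ = -12/13, sin θ = 5/13: (-9, -10) → (158/13, 75/13); (15, 30) → (-330/13, -285/13); (15, 28) → (-320/13, -261/13)
T4 reflect across y = 0: (158/13, 75/13) → (158/13, -75/13); (-330/13, -285/13) → (-330/13, 285/13); (-320/13, -261/13) → (-320/13, 261/13)
T5 translate by (4, 0): (158/13, -75/13) → (210/13, -75/13); (-330/13, 285/13) → (-278/13, 285/13); (-320/13, 261/13) → (-268/13, 261/13)
T6 rotate counter-clockwise with cos θ = 3/5, sin θ = -4/5: (210/13, -75/13) → (66/13, -213/13); (-278/13, 285/13) → (306/65, 1967/65); (-268/13, 261/13) → (48/13, 371/13)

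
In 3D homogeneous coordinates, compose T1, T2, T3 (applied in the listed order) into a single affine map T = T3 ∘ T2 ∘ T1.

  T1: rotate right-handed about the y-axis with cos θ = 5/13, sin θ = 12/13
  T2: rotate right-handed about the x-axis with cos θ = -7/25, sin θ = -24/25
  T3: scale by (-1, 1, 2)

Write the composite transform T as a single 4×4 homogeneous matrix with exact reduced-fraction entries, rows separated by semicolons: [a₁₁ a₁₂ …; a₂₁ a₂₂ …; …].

T = [-5/13 0 -12/13 0; -288/325 -7/25 24/65 0; 168/325 -48/25 -14/65 0; 0 0 0 1]

T1 = [5/13 0 12/13 0; 0 1 0 0; -12/13 0 5/13 0; 0 0 0 1]
T2·T1 = [5/13 0 12/13 0; -288/325 -7/25 24/65 0; 84/325 -24/25 -7/65 0; 0 0 0 1]
T3·…·T1 = [-5/13 0 -12/13 0; -288/325 -7/25 24/65 0; 168/325 -48/25 -14/65 0; 0 0 0 1]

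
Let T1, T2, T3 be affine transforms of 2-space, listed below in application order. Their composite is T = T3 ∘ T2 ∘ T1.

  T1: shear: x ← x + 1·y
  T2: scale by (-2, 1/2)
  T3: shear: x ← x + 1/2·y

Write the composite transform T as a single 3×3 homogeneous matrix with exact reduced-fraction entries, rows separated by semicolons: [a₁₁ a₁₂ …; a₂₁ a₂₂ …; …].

T1 = [1 1 0; 0 1 0; 0 0 1]
T2·T1 = [-2 -2 0; 0 1/2 0; 0 0 1]
T3·…·T1 = [-2 -7/4 0; 0 1/2 0; 0 0 1]

T = [-2 -7/4 0; 0 1/2 0; 0 0 1]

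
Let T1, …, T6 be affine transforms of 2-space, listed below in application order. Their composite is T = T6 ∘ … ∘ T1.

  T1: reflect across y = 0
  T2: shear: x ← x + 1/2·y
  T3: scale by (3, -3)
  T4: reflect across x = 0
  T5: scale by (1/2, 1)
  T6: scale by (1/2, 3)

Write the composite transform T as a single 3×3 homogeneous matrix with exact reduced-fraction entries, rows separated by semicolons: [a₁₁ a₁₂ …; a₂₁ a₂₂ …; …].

T = [-3/4 3/8 0; 0 9 0; 0 0 1]

T1 = [1 0 0; 0 -1 0; 0 0 1]
T2·T1 = [1 -1/2 0; 0 -1 0; 0 0 1]
T3·…·T1 = [3 -3/2 0; 0 3 0; 0 0 1]
T4·…·T1 = [-3 3/2 0; 0 3 0; 0 0 1]
T5·…·T1 = [-3/2 3/4 0; 0 3 0; 0 0 1]
T6·…·T1 = [-3/4 3/8 0; 0 9 0; 0 0 1]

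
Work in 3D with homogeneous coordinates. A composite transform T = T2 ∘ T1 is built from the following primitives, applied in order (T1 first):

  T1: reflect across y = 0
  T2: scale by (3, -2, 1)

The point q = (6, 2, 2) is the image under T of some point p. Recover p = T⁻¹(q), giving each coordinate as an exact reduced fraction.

T1 = [1 0 0 0; 0 -1 0 0; 0 0 1 0; 0 0 0 1]
T2·T1 = [3 0 0 0; 0 2 0 0; 0 0 1 0; 0 0 0 1]
det M = 6; M⁻¹ = [1/3 0 0 0; 0 1/2 0 0; 0 0 1 0; 0 0 0 1]
M⁻¹ · (6, 2, 2)ᵀ = (2, 1, 2)ᵀ

p = (2, 1, 2)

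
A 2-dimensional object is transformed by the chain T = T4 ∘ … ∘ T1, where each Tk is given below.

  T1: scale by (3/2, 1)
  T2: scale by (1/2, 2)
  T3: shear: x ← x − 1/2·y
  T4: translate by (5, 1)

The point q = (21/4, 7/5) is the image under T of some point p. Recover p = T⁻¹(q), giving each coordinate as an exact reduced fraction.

T1 = [3/2 0 0; 0 1 0; 0 0 1]
T2·T1 = [3/4 0 0; 0 2 0; 0 0 1]
T3·…·T1 = [3/4 -1 0; 0 2 0; 0 0 1]
T4·…·T1 = [3/4 -1 5; 0 2 1; 0 0 1]
det M = 3/2; M⁻¹ = [4/3 2/3 -22/3; 0 1/2 -1/2; 0 0 1]
M⁻¹ · (21/4, 7/5)ᵀ = (3/5, 1/5)ᵀ

p = (3/5, 1/5)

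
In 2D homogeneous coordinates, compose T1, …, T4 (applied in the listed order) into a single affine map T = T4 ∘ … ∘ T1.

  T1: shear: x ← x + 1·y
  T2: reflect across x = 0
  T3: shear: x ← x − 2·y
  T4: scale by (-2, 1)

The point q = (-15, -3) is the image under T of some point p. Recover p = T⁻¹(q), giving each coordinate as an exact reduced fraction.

p = (3/2, -3)

T1 = [1 1 0; 0 1 0; 0 0 1]
T2·T1 = [-1 -1 0; 0 1 0; 0 0 1]
T3·…·T1 = [-1 -3 0; 0 1 0; 0 0 1]
T4·…·T1 = [2 6 0; 0 1 0; 0 0 1]
det M = 2; M⁻¹ = [1/2 -3 0; 0 1 0; 0 0 1]
M⁻¹ · (-15, -3)ᵀ = (3/2, -3)ᵀ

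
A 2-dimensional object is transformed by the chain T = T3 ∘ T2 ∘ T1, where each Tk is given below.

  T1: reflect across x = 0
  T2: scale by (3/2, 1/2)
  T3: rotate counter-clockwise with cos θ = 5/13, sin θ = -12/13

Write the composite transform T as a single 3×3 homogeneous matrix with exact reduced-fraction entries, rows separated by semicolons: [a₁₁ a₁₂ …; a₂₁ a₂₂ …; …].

T = [-15/26 6/13 0; 18/13 5/26 0; 0 0 1]

T1 = [-1 0 0; 0 1 0; 0 0 1]
T2·T1 = [-3/2 0 0; 0 1/2 0; 0 0 1]
T3·…·T1 = [-15/26 6/13 0; 18/13 5/26 0; 0 0 1]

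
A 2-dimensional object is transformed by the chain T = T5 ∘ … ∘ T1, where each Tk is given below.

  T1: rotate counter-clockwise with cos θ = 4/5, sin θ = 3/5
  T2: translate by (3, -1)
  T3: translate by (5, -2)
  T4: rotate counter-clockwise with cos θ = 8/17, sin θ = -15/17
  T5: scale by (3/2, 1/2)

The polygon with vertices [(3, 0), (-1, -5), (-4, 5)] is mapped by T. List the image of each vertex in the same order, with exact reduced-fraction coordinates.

image vertices: (489/85, -414/85), (-243/85, -1069/170), (-99/170, -191/170)

T1 rotate counter-clockwise with cos θ = 4/5, sin θ = 3/5: (3, 0) → (12/5, 9/5); (-1, -5) → (11/5, -23/5); (-4, 5) → (-31/5, 8/5)
T2 translate by (3, -1): (12/5, 9/5) → (27/5, 4/5); (11/5, -23/5) → (26/5, -28/5); (-31/5, 8/5) → (-16/5, 3/5)
T3 translate by (5, -2): (27/5, 4/5) → (52/5, -6/5); (26/5, -28/5) → (51/5, -38/5); (-16/5, 3/5) → (9/5, -7/5)
T4 rotate counter-clockwise with cos θ = 8/17, sin θ = -15/17: (52/5, -6/5) → (326/85, -828/85); (51/5, -38/5) → (-162/85, -1069/85); (9/5, -7/5) → (-33/85, -191/85)
T5 scale by (3/2, 1/2): (326/85, -828/85) → (489/85, -414/85); (-162/85, -1069/85) → (-243/85, -1069/170); (-33/85, -191/85) → (-99/170, -191/170)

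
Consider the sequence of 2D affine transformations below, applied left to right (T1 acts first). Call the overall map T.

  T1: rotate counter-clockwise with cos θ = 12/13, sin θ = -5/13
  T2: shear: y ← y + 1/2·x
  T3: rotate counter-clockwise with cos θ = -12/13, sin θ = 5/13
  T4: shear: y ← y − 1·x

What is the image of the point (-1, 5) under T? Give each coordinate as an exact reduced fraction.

T1 rotate counter-clockwise with cos θ = 12/13, sin θ = -5/13: (-1, 5) → (1, 5)
T2 shear: y ← y + 1/2·x: (1, 5) → (1, 11/2)
T3 rotate counter-clockwise with cos θ = -12/13, sin θ = 5/13: (1, 11/2) → (-79/26, -61/13)
T4 shear: y ← y − 1·x: (-79/26, -61/13) → (-79/26, -43/26)

T(p) = (-79/26, -43/26)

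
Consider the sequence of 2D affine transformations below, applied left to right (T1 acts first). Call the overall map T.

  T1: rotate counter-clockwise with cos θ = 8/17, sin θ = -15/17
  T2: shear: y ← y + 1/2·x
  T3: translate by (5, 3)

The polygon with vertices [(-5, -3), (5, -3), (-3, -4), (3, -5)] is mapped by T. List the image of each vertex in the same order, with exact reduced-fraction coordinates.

image vertices: (0, 7/2), (80/17, -101/34), (1/17, 22/17), (2, -7/2)

T1 rotate counter-clockwise with cos θ = 8/17, sin θ = -15/17: (-5, -3) → (-5, 3); (5, -3) → (-5/17, -99/17); (-3, -4) → (-84/17, 13/17); (3, -5) → (-3, -5)
T2 shear: y ← y + 1/2·x: (-5, 3) → (-5, 1/2); (-5/17, -99/17) → (-5/17, -203/34); (-84/17, 13/17) → (-84/17, -29/17); (-3, -5) → (-3, -13/2)
T3 translate by (5, 3): (-5, 1/2) → (0, 7/2); (-5/17, -203/34) → (80/17, -101/34); (-84/17, -29/17) → (1/17, 22/17); (-3, -13/2) → (2, -7/2)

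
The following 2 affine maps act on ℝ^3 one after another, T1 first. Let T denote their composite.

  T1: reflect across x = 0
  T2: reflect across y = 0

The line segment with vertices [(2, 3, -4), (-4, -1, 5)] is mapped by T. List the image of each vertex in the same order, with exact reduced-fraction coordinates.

image vertices: (-2, -3, -4), (4, 1, 5)

T1 reflect across x = 0: (2, 3, -4) → (-2, 3, -4); (-4, -1, 5) → (4, -1, 5)
T2 reflect across y = 0: (-2, 3, -4) → (-2, -3, -4); (4, -1, 5) → (4, 1, 5)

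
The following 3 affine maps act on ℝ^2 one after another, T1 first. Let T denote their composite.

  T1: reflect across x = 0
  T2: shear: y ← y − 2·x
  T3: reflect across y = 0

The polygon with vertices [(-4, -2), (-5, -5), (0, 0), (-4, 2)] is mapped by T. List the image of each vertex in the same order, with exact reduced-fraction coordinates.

image vertices: (4, 10), (5, 15), (0, 0), (4, 6)

T1 reflect across x = 0: (-4, -2) → (4, -2); (-5, -5) → (5, -5); (0, 0) → (0, 0); (-4, 2) → (4, 2)
T2 shear: y ← y − 2·x: (4, -2) → (4, -10); (5, -5) → (5, -15); (0, 0) → (0, 0); (4, 2) → (4, -6)
T3 reflect across y = 0: (4, -10) → (4, 10); (5, -15) → (5, 15); (0, 0) → (0, 0); (4, -6) → (4, 6)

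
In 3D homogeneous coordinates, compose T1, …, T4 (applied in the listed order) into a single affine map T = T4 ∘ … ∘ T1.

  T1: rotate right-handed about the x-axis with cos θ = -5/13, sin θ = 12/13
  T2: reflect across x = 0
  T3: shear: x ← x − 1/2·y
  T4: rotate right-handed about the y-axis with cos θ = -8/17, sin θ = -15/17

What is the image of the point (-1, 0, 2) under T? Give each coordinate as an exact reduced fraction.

T1 rotate right-handed about the x-axis with cos θ = -5/13, sin θ = 12/13: (-1, 0, 2) → (-1, -24/13, -10/13)
T2 reflect across x = 0: (-1, -24/13, -10/13) → (1, -24/13, -10/13)
T3 shear: x ← x − 1/2·y: (1, -24/13, -10/13) → (25/13, -24/13, -10/13)
T4 rotate right-handed about the y-axis with cos θ = -8/17, sin θ = -15/17: (25/13, -24/13, -10/13) → (-50/221, -24/13, 35/17)

T(p) = (-50/221, -24/13, 35/17)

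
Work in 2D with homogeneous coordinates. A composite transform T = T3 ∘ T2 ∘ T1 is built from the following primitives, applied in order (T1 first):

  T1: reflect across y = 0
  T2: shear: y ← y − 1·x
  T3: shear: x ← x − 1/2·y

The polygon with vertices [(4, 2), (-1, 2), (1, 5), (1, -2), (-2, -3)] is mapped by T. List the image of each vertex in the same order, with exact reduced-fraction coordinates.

image vertices: (7, -6), (-1/2, -1), (4, -6), (1/2, 1), (-9/2, 5)

T1 reflect across y = 0: (4, 2) → (4, -2); (-1, 2) → (-1, -2); (1, 5) → (1, -5); (1, -2) → (1, 2); (-2, -3) → (-2, 3)
T2 shear: y ← y − 1·x: (4, -2) → (4, -6); (-1, -2) → (-1, -1); (1, -5) → (1, -6); (1, 2) → (1, 1); (-2, 3) → (-2, 5)
T3 shear: x ← x − 1/2·y: (4, -6) → (7, -6); (-1, -1) → (-1/2, -1); (1, -6) → (4, -6); (1, 1) → (1/2, 1); (-2, 5) → (-9/2, 5)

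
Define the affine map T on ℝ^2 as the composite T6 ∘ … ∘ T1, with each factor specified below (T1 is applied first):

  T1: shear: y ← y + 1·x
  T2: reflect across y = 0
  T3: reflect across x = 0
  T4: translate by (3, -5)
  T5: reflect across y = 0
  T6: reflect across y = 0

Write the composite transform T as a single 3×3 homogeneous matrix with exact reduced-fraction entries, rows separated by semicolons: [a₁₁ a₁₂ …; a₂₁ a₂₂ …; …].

T = [-1 0 3; -1 -1 -5; 0 0 1]

T1 = [1 0 0; 1 1 0; 0 0 1]
T2·T1 = [1 0 0; -1 -1 0; 0 0 1]
T3·…·T1 = [-1 0 0; -1 -1 0; 0 0 1]
T4·…·T1 = [-1 0 3; -1 -1 -5; 0 0 1]
T5·…·T1 = [-1 0 3; 1 1 5; 0 0 1]
T6·…·T1 = [-1 0 3; -1 -1 -5; 0 0 1]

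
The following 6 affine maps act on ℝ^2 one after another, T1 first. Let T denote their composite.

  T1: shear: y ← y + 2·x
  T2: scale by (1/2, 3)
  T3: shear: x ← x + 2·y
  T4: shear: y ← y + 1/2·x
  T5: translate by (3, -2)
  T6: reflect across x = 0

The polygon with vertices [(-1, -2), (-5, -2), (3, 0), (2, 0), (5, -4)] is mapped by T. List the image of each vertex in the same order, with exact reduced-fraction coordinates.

image vertices: (43/2, -105/4), (143/2, -301/4), (-81/2, 139/4), (-28, 45/2), (-83/2, 141/4)

T1 shear: y ← y + 2·x: (-1, -2) → (-1, -4); (-5, -2) → (-5, -12); (3, 0) → (3, 6); (2, 0) → (2, 4); (5, -4) → (5, 6)
T2 scale by (1/2, 3): (-1, -4) → (-1/2, -12); (-5, -12) → (-5/2, -36); (3, 6) → (3/2, 18); (2, 4) → (1, 12); (5, 6) → (5/2, 18)
T3 shear: x ← x + 2·y: (-1/2, -12) → (-49/2, -12); (-5/2, -36) → (-149/2, -36); (3/2, 18) → (75/2, 18); (1, 12) → (25, 12); (5/2, 18) → (77/2, 18)
T4 shear: y ← y + 1/2·x: (-49/2, -12) → (-49/2, -97/4); (-149/2, -36) → (-149/2, -293/4); (75/2, 18) → (75/2, 147/4); (25, 12) → (25, 49/2); (77/2, 18) → (77/2, 149/4)
T5 translate by (3, -2): (-49/2, -97/4) → (-43/2, -105/4); (-149/2, -293/4) → (-143/2, -301/4); (75/2, 147/4) → (81/2, 139/4); (25, 49/2) → (28, 45/2); (77/2, 149/4) → (83/2, 141/4)
T6 reflect across x = 0: (-43/2, -105/4) → (43/2, -105/4); (-143/2, -301/4) → (143/2, -301/4); (81/2, 139/4) → (-81/2, 139/4); (28, 45/2) → (-28, 45/2); (83/2, 141/4) → (-83/2, 141/4)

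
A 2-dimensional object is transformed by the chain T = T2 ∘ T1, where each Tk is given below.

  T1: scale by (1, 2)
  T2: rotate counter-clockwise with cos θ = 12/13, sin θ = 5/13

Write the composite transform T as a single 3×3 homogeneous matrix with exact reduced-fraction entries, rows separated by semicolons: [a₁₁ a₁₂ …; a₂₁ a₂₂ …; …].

T = [12/13 -10/13 0; 5/13 24/13 0; 0 0 1]

T1 = [1 0 0; 0 2 0; 0 0 1]
T2·T1 = [12/13 -10/13 0; 5/13 24/13 0; 0 0 1]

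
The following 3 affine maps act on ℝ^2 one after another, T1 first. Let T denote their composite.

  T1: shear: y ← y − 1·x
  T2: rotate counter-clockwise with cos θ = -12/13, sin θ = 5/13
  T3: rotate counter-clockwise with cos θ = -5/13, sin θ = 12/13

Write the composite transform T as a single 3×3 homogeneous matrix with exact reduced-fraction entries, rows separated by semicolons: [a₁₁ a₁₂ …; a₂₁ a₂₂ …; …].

T1 = [1 0 0; -1 1 0; 0 0 1]
T2·T1 = [-7/13 -5/13 0; 17/13 -12/13 0; 0 0 1]
T3·…·T1 = [-1 1 0; -1 0 0; 0 0 1]

T = [-1 1 0; -1 0 0; 0 0 1]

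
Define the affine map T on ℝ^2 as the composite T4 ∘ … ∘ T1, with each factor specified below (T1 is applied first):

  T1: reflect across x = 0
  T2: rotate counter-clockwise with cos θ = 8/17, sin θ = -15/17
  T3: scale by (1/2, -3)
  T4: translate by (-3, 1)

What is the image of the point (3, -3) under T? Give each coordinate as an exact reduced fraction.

T1 reflect across x = 0: (3, -3) → (-3, -3)
T2 rotate counter-clockwise with cos θ = 8/17, sin θ = -15/17: (-3, -3) → (-69/17, 21/17)
T3 scale by (1/2, -3): (-69/17, 21/17) → (-69/34, -63/17)
T4 translate by (-3, 1): (-69/34, -63/17) → (-171/34, -46/17)

T(p) = (-171/34, -46/17)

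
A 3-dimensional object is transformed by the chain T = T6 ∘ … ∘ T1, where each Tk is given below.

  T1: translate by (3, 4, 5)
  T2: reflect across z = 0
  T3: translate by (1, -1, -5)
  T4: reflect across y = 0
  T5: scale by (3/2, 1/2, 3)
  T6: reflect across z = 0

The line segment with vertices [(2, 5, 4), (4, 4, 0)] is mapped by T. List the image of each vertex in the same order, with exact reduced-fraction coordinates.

T1 translate by (3, 4, 5): (2, 5, 4) → (5, 9, 9); (4, 4, 0) → (7, 8, 5)
T2 reflect across z = 0: (5, 9, 9) → (5, 9, -9); (7, 8, 5) → (7, 8, -5)
T3 translate by (1, -1, -5): (5, 9, -9) → (6, 8, -14); (7, 8, -5) → (8, 7, -10)
T4 reflect across y = 0: (6, 8, -14) → (6, -8, -14); (8, 7, -10) → (8, -7, -10)
T5 scale by (3/2, 1/2, 3): (6, -8, -14) → (9, -4, -42); (8, -7, -10) → (12, -7/2, -30)
T6 reflect across z = 0: (9, -4, -42) → (9, -4, 42); (12, -7/2, -30) → (12, -7/2, 30)

image vertices: (9, -4, 42), (12, -7/2, 30)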